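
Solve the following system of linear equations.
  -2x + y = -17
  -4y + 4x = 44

From equation 1: y = -17 + 2·x.
Substitute into equation 2 and solve: x = 6.
Then y = -5.

x = 6, y = -5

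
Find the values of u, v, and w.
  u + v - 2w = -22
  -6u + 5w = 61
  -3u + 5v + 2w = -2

u = -6, v = -6, w = 5

Row-reduce the augmented matrix:
R2 ← R2 + 6·R1.
R3 ← R3 + 3·R1.
R2 ← R2 / (6).
R1 ← R1 − 1·R2.
R3 ← R3 − 8·R2.
R3 ← R3 / (16/3).
R1 ← R1 + 5/6·R3.
R2 ← R2 + 7/6·R3.
Reading off the reduced rows gives u = -6, v = -6, w = 5.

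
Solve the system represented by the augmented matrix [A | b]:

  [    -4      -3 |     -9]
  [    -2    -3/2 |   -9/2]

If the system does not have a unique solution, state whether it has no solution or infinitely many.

infinitely many solutions

Row-reduce:
R1 ← R1 / (-4).
R2 ← R2 + 2·R1.
Rank is 1 with 2 unknowns, leaving x_2 free.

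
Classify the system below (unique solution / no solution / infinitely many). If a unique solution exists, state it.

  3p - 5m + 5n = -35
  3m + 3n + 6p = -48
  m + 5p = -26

m = -1, n = -5, p = -5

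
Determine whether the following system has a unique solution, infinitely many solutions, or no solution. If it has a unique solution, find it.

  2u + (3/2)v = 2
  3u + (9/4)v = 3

Row-reduce:
R1 ← R1 / (2).
R2 ← R2 − 3·R1.
Rank is 1 with 2 unknowns, leaving v free.

infinitely many solutions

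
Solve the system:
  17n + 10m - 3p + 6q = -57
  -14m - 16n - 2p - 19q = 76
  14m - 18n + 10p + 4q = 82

infinitely many solutions

Row-reduce:
R1 ← R1 / (10).
R2 ← R2 + 14·R1.
R3 ← R3 − 14·R1.
R2 ← R2 / (39/5).
R1 ← R1 − 17/10·R2.
R3 ← R3 + 209/5·R2.
R3 ← R3 / (-742/39).
R1 ← R1 − 41/39·R3.
R2 ← R2 + 31/39·R3.
Rank is 3 with 4 unknowns, leaving q free.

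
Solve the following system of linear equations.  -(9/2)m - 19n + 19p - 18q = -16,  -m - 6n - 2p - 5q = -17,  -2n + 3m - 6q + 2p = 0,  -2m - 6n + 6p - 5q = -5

Row-reduce:
R1 ← R1 / (-9/2).
R2 ← R2 + 1·R1.
R3 ← R3 − 3·R1.
R4 ← R4 + 2·R1.
R2 ← R2 / (-16/9).
R1 ← R1 − 38/9·R2.
R3 ← R3 + 44/3·R2.
R4 ← R4 − 22/9·R2.
R3 ← R3 / (66).
R1 ← R1 + 19·R3.
R2 ← R2 − 7/2·R3.
R4 ← R4 + 11·R3.
Row 4 reduces to 0 = 1/3, a contradiction. The system is inconsistent.

no solution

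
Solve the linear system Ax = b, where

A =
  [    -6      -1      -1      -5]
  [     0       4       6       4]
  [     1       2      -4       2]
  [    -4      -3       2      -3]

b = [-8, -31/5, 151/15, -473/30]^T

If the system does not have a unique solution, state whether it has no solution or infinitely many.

Row-reduce the augmented matrix:
R1 ← R1 / (-6).
R3 ← R3 − 1·R1.
R4 ← R4 + 4·R1.
R2 ← R2 / (4).
R1 ← R1 − 1/6·R2.
R3 ← R3 − 11/6·R2.
R4 ← R4 + 7/3·R2.
R3 ← R3 / (-83/12).
R1 ← R1 + 1/12·R3.
R2 ← R2 − 3/2·R3.
R4 ← R4 − 37/6·R3.
R4 ← R4 / (172/83).
R1 ← R1 − 56/83·R4.
R2 ← R2 − 71/83·R4.
R3 ← R3 − 8/83·R4.
Reading off the reduced rows gives x_1 = 8/3, x_2 = 5/2, x_3 = -3/2, x_4 = -9/5.

x_1 = 8/3, x_2 = 5/2, x_3 = -3/2, x_4 = -9/5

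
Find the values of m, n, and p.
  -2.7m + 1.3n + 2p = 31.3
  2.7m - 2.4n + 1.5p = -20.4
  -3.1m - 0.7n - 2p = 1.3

m = -5, n = 6, p = 5

Row-reduce the augmented matrix:
R1 ← R1 / (-27/10).
R2 ← R2 − 27/10·R1.
R3 ← R3 + 31/10·R1.
R2 ← R2 / (-11/10).
R1 ← R1 + 13/27·R2.
R3 ← R3 + 296/135·R2.
R3 ← R3 / (-124/11).
R1 ← R1 + 25/11·R3.
R2 ← R2 + 35/11·R3.
Reading off the reduced rows gives m = -5, n = 6, p = 5.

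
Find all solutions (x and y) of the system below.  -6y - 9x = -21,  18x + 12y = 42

Row-reduce:
R1 ← R1 / (-9).
R2 ← R2 − 18·R1.
Rank is 1 with 2 unknowns, leaving y free.

infinitely many solutions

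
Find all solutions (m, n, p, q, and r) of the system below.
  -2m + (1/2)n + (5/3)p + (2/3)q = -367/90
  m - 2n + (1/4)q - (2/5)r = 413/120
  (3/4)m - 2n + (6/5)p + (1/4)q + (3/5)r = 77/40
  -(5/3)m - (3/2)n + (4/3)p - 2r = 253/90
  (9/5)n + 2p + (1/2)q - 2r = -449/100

m = 1/5, n = -9/5, p = -2/3, q = -5/2, r = -2/3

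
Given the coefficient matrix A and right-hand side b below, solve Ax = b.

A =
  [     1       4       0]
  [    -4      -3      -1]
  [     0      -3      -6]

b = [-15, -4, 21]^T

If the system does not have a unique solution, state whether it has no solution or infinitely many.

x_1 = 5, x_2 = -5, x_3 = -1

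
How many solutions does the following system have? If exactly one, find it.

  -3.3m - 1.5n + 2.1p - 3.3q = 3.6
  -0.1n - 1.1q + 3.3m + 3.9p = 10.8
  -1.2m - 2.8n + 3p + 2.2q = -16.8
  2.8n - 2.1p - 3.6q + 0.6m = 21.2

Row-reduce the augmented matrix:
R1 ← R1 / (-33/10).
R2 ← R2 − 33/10·R1.
R3 ← R3 + 6/5·R1.
R4 ← R4 − 3/5·R1.
R2 ← R2 / (-8/5).
R1 ← R1 − 5/11·R2.
R3 ← R3 + 124/55·R2.
R4 ← R4 − 139/55·R2.
R3 ← R3 / (-342/55).
R1 ← R1 − 47/44·R3.
R2 ← R2 + 15/4·R3.
R4 ← R4 − 1707/220·R3.
R4 ← R4 / (63/76).
R1 ← R1 − 319/228·R4.
R2 ← R2 + 231/76·R4.
R3 ← R3 + 88/57·R4.
Reading off the reduced rows gives m = 2, n = 2, p = 0, q = -4.

m = 2, n = 2, p = 0, q = -4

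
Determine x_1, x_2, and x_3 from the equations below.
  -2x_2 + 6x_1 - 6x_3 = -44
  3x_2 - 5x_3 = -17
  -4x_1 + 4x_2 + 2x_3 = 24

x_1 = -3, x_2 = 1, x_3 = 4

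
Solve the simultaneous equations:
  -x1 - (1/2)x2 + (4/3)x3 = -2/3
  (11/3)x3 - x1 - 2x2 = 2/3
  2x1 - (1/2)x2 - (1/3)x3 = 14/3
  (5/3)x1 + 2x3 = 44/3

no solution

Row-reduce:
R1 ← R1 / (-1).
R2 ← R2 + 1·R1.
R3 ← R3 − 2·R1.
R4 ← R4 − 5/3·R1.
R2 ← R2 / (-3/2).
R1 ← R1 − 1/2·R2.
R3 ← R3 + 3/2·R2.
R4 ← R4 + 5/6·R2.
Swap R3 and R4.
R3 ← R3 / (79/27).
R1 ← R1 + 5/9·R3.
R2 ← R2 + 14/9·R3.
Row 4 reduces to 0 = 2, a contradiction. The system is inconsistent.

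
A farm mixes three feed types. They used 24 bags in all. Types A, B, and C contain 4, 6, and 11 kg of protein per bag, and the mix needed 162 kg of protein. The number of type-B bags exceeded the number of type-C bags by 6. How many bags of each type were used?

type-A bags: 6, type-B bags: 12, type-C bags: 6

Let a = type-A bags, b = type-B bags, c = type-C bags.
  a + b + c = 24
  4a + 6b + 11c = 162
  b - c = 6
Row-reduce the augmented matrix:
R2 ← R2 − 4·R1.
R2 ← R2 / (2).
R1 ← R1 − 1·R2.
R3 ← R3 − 1·R2.
R3 ← R3 / (-9/2).
R1 ← R1 + 5/2·R3.
R2 ← R2 − 7/2·R3.
Reading off the reduced rows gives a = 6, b = 12, c = 6.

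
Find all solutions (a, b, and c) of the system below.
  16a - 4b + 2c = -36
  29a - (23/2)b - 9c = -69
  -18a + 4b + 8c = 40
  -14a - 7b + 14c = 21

Row-reduce:
R1 ← R1 / (16).
R2 ← R2 − 29·R1.
R3 ← R3 + 18·R1.
R4 ← R4 + 14·R1.
R2 ← R2 / (-17/4).
R1 ← R1 + 1/4·R2.
R3 ← R3 + 1/2·R2.
R4 ← R4 + 21/2·R2.
R3 ← R3 / (399/34).
R1 ← R1 − 59/68·R3.
R2 ← R2 − 101/34·R3.
R4 ← R4 − 798/17·R3.
Row 4 reduces to 0 = -1, a contradiction. The system is inconsistent.

no solution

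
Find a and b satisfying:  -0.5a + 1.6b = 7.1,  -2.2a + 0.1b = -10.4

a = 5, b = 6

Row-reduce the augmented matrix:
R1 ← R1 / (-1/2).
R2 ← R2 + 11/5·R1.
R2 ← R2 / (-347/50).
R1 ← R1 + 16/5·R2.
Reading off the reduced rows gives a = 5, b = 6.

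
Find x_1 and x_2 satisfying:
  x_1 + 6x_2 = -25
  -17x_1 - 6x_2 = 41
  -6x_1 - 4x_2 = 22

x_1 = -1, x_2 = -4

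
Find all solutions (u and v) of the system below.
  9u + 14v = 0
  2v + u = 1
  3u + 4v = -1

no solution

Row-reduce:
R1 ← R1 / (9).
R2 ← R2 − 1·R1.
R3 ← R3 − 3·R1.
R2 ← R2 / (4/9).
R1 ← R1 − 14/9·R2.
R3 ← R3 + 2/3·R2.
Row 3 reduces to 0 = 1/2, a contradiction. The system is inconsistent.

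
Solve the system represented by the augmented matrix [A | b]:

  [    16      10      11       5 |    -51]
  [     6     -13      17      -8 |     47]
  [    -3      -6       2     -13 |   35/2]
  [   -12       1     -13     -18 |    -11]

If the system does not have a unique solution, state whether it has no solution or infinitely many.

Row-reduce:
R1 ← R1 / (16).
R2 ← R2 − 6·R1.
R3 ← R3 + 3·R1.
R4 ← R4 + 12·R1.
R2 ← R2 / (-67/4).
R1 ← R1 − 5/8·R2.
R3 ← R3 + 33/8·R2.
R4 ← R4 − 17/2·R2.
R3 ← R3 / (239/268).
R1 ← R1 − 313/268·R3.
R2 ← R2 + 103/134·R3.
R4 ← R4 − 239/134·R3.
Row 4 reduces to 0 = 1, a contradiction. The system is inconsistent.

no solution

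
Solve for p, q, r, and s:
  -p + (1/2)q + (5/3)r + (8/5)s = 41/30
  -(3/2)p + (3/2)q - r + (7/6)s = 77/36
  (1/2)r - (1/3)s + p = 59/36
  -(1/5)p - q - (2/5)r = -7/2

p = 3/2, q = 3, r = 1/2, s = 1/3

Row-reduce the augmented matrix:
R1 ← R1 / (-1).
R2 ← R2 + 3/2·R1.
R3 ← R3 − 1·R1.
R4 ← R4 + 1/5·R1.
R2 ← R2 / (3/4).
R1 ← R1 + 1/2·R2.
R3 ← R3 − 1/2·R2.
R4 ← R4 + 11/10·R2.
R3 ← R3 / (9/2).
R1 ← R1 + 4·R3.
R2 ← R2 + 14/3·R3.
R4 ← R4 + 88/15·R3.
R4 ← R4 / (3611/6075).
R1 ← R1 + 229/405·R4.
R2 ← R2 − 634/1215·R4.
R3 ← R3 − 188/405·R4.
Reading off the reduced rows gives p = 3/2, q = 3, r = 1/2, s = 1/3.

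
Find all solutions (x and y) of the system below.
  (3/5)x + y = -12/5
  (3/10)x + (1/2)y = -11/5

no solution

Row-reduce:
R1 ← R1 / (3/5).
R2 ← R2 − 3/10·R1.
Row 2 reduces to 0 = -1, a contradiction. The system is inconsistent.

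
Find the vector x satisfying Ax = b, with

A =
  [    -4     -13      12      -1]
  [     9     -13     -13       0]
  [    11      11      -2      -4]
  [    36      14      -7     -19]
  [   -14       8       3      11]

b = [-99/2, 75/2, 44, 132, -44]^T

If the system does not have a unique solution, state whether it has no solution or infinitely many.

Row-reduce the augmented matrix:
R1 ← R1 / (-4).
R2 ← R2 − 9·R1.
R3 ← R3 − 11·R1.
R4 ← R4 − 36·R1.
R5 ← R5 + 14·R1.
R2 ← R2 / (-169/4).
R1 ← R1 − 13/4·R2.
R3 ← R3 + 99/4·R2.
R4 ← R4 + 103·R2.
R5 ← R5 − 107/2·R2.
R3 ← R3 / (3853/169).
R1 ← R1 + 25/13·R3.
R2 ← R2 + 56/169·R3.
R4 ← R4 − 11301/169·R3.
R5 ← R5 + 3595/169·R3.
R4 ← R4 / (-25363/3853).
R1 ← R1 + 1469/3853·R4.
R2 ← R2 + 99/3853·R4.
R3 ← R3 + 918/3853·R4.
R5 ← R5 − 25363/3853·R4.
R5 reduces to 0 = 0, so the extra equation is consistent.
Reading off the reduced rows gives x_1 = 2, x_2 = 1, x_3 = -5/2, x_4 = -3/2.

x_1 = 2, x_2 = 1, x_3 = -5/2, x_4 = -3/2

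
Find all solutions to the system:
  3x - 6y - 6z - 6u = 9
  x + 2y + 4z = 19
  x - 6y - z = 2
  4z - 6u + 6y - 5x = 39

x = 1, y = -1, z = 5, u = -5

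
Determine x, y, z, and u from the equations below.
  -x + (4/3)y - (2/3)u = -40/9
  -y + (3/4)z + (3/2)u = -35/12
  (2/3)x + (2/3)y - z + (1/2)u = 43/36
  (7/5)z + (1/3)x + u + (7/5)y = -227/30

x = 3, y = -7/3, z = -2, u = -5/2

Row-reduce the augmented matrix:
R1 ← R1 / (-1).
R3 ← R3 − 2/3·R1.
R4 ← R4 − 1/3·R1.
R2 ← R2 / (-1).
R1 ← R1 + 4/3·R2.
R3 ← R3 − 14/9·R2.
R4 ← R4 − 83/45·R2.
R3 ← R3 / (1/6).
R1 ← R1 + 1·R3.
R2 ← R2 + 3/4·R3.
R4 ← R4 − 167/60·R3.
R4 ← R4 / (-727/20).
R1 ← R1 − 13·R4.
R2 ← R2 − 37/4·R4.
R3 ← R3 − 43/3·R4.
Reading off the reduced rows gives x = 3, y = -7/3, z = -2, u = -5/2.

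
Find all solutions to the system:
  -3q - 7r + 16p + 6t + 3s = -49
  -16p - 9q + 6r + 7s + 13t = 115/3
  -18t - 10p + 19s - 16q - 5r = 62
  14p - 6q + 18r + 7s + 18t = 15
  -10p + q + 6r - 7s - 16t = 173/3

Row-reduce the augmented matrix:
R1 ← R1 / (16).
R2 ← R2 + 16·R1.
R3 ← R3 + 10·R1.
R4 ← R4 − 14·R1.
R5 ← R5 + 10·R1.
R2 ← R2 / (-12).
R1 ← R1 + 3/16·R2.
R3 ← R3 + 143/8·R2.
R4 ← R4 + 27/8·R2.
R5 ← R5 + 7/8·R2.
R3 ← R3 / (-757/96).
R1 ← R1 + 27/64·R3.
R2 ← R2 − 1/12·R3.
R4 ← R4 − 781/32·R3.
R5 ← R5 − 163/96·R3.
R4 ← R4 / (15192/757).
R1 ← R1 + 437/1514·R4.
R2 ← R2 + 583/757·R4.
R3 ← R3 + 574/757·R4.
R5 ← R5 + 3457/757·R4.
R5 ← R5 / (-776041/15192).
R1 ← R1 − 17227/30384·R5.
R2 ← R2 + 103351/15192·R5.
R3 ← R3 − 5317/7596·R5.
R4 ← R4 + 94093/15192·R5.
Reading off the reduced rows gives p = -3/2, q = -2, r = 3, s = 0, t = -5/3.

p = -3/2, q = -2, r = 3, s = 0, t = -5/3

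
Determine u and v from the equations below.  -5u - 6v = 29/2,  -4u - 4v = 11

Row-reduce the augmented matrix:
R1 ← R1 / (-5).
R2 ← R2 + 4·R1.
R2 ← R2 / (4/5).
R1 ← R1 − 6/5·R2.
Reading off the reduced rows gives u = -2, v = -3/4.

u = -2, v = -3/4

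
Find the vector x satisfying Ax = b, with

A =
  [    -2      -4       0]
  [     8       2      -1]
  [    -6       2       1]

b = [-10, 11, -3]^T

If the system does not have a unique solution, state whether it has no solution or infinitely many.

Row-reduce:
R1 ← R1 / (-2).
R2 ← R2 − 8·R1.
R3 ← R3 + 6·R1.
R2 ← R2 / (-14).
R1 ← R1 − 2·R2.
R3 ← R3 − 14·R2.
Row 3 reduces to 0 = -2, a contradiction. The system is inconsistent.

no solution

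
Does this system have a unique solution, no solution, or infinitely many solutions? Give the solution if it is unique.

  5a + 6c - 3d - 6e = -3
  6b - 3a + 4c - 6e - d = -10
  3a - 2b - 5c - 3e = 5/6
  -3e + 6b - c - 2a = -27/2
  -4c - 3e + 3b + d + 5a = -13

a = -1, b = -8/3, c = 1/2, d = 1, e = -1/3

Row-reduce the augmented matrix:
R1 ← R1 / (5).
R2 ← R2 + 3·R1.
R3 ← R3 − 3·R1.
R4 ← R4 + 2·R1.
R5 ← R5 − 5·R1.
R2 ← R2 / (6).
R3 ← R3 + 2·R2.
R4 ← R4 − 6·R2.
R5 ← R5 − 3·R2.
R3 ← R3 / (-91/15).
R1 ← R1 − 6/5·R3.
R2 ← R2 − 19/15·R3.
R4 ← R4 + 31/5·R3.
R5 ← R5 + 69/5·R3.
R4 ← R4 / (5/7).
R1 ← R1 + 3/7·R4.
R2 ← R2 + 2/7·R4.
R3 ← R3 + 1/7·R4.
R5 ← R5 − 24/7·R4.
R5 ← R5 / (-96/5).
R1 ← R1 − 12/5·R5.
R2 ← R2 − 3/5·R5.
R3 ← R3 − 9/5·R5.
R4 ← R4 − 48/5·R5.
Reading off the reduced rows gives a = -1, b = -8/3, c = 1/2, d = 1, e = -1/3.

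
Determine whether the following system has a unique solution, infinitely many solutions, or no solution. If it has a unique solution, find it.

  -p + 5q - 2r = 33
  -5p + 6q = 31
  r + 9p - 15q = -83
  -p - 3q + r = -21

Row-reduce the augmented matrix:
R1 ← R1 / (-1).
R2 ← R2 + 5·R1.
R3 ← R3 − 9·R1.
R4 ← R4 + 1·R1.
R2 ← R2 / (-19).
R1 ← R1 + 5·R2.
R3 ← R3 − 30·R2.
R4 ← R4 + 8·R2.
R3 ← R3 / (-23/19).
R1 ← R1 + 12/19·R3.
R2 ← R2 + 10/19·R3.
R4 ← R4 + 23/19·R3.
R4 reduces to 0 = 0, so the extra equation is consistent.
Reading off the reduced rows gives p = 1, q = 6, r = -2.

p = 1, q = 6, r = -2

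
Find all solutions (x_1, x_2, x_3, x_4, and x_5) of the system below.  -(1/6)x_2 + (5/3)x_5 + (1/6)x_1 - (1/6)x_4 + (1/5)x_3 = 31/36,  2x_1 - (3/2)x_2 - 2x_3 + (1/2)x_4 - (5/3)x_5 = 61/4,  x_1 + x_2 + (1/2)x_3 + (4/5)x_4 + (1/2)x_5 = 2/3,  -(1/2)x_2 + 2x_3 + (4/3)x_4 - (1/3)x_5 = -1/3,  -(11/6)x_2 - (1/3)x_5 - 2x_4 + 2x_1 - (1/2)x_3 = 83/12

Row-reduce the augmented matrix:
R1 ← R1 / (1/6).
R2 ← R2 − 2·R1.
R3 ← R3 − 1·R1.
R5 ← R5 − 2·R1.
R2 ← R2 / (1/2).
R1 ← R1 + 1·R2.
R3 ← R3 − 2·R2.
R4 ← R4 + 1/2·R2.
R5 ← R5 − 1/6·R2.
R3 ← R3 / (169/10).
R1 ← R1 + 38/5·R3.
R2 ← R2 + 44/5·R3.
R4 ← R4 + 12/5·R3.
R5 ← R5 + 43/30·R3.
R4 ← R4 / (13531/5070).
R1 ← R1 − 264/845·R4.
R2 ← R2 − 617/845·R4.
R3 ← R3 + 82/169·R4.
R5 ← R5 + 7751/5070·R4.
R5 ← R5 / (-3139777/243558).
R1 ← R1 − 108034/40593·R5.
R2 ← R2 + 5318/40593·R5.
R3 ← R3 − 103865/40593·R5.
R4 ← R4 + 55980/13531·R5.
Reading off the reduced rows gives x_1 = 8/3, x_2 = -3, x_3 = -5/2, x_4 = 5/2, x_5 = 1/2.

x_1 = 8/3, x_2 = -3, x_3 = -5/2, x_4 = 5/2, x_5 = 1/2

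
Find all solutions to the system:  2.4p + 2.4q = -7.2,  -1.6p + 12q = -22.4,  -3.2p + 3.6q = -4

p = -1, q = -2

Row-reduce the augmented matrix:
R1 ← R1 / (12/5).
R2 ← R2 + 8/5·R1.
R3 ← R3 + 16/5·R1.
R2 ← R2 / (68/5).
R1 ← R1 − 1·R2.
R3 ← R3 − 34/5·R2.
R3 reduces to 0 = 0, so the extra equation is consistent.
Reading off the reduced rows gives p = -1, q = -2.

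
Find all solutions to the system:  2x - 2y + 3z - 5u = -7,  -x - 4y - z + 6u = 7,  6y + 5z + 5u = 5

infinitely many solutions

Row-reduce:
R1 ← R1 / (2).
R2 ← R2 + 1·R1.
R2 ← R2 / (-5).
R1 ← R1 + 1·R2.
R3 ← R3 − 6·R2.
R3 ← R3 / (28/5).
R1 ← R1 − 7/5·R3.
R2 ← R2 + 1/10·R3.
Rank is 3 with 4 unknowns, leaving u free.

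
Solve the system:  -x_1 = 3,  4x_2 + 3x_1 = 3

x_1 = -3, x_2 = 3

Row-reduce the augmented matrix:
R1 ← R1 / (-1).
R2 ← R2 − 3·R1.
R2 ← R2 / (4).
Reading off the reduced rows gives x_1 = -3, x_2 = 3.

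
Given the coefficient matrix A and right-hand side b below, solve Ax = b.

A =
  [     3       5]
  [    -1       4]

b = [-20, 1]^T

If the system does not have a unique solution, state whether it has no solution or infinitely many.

Row-reduce the augmented matrix:
R1 ← R1 / (3).
R2 ← R2 + 1·R1.
R2 ← R2 / (17/3).
R1 ← R1 − 5/3·R2.
Reading off the reduced rows gives x_1 = -5, x_2 = -1.

x_1 = -5, x_2 = -1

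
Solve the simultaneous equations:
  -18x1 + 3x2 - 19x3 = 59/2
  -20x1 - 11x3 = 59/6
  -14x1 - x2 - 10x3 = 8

Row-reduce the augmented matrix:
R1 ← R1 / (-18).
R2 ← R2 + 20·R1.
R3 ← R3 + 14·R1.
R2 ← R2 / (-10/3).
R1 ← R1 + 1/6·R2.
R3 ← R3 + 10/3·R2.
R3 ← R3 / (-16/3).
R1 ← R1 − 11/20·R3.
R2 ← R2 + 91/30·R3.
Reading off the reduced rows gives x1 = 1/3, x2 = 7/3, x3 = -3/2.

x1 = 1/3, x2 = 7/3, x3 = -3/2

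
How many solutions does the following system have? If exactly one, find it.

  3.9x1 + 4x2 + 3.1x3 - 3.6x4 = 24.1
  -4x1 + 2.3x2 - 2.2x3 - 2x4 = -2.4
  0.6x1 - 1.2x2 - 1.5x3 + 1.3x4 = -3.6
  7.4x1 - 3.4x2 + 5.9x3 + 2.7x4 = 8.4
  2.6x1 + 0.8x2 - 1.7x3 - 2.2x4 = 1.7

Row-reduce the augmented matrix:
R1 ← R1 / (39/10).
R2 ← R2 + 4·R1.
R3 ← R3 − 3/5·R1.
R4 ← R4 − 37/5·R1.
R5 ← R5 − 13/5·R1.
R2 ← R2 / (2497/390).
R1 ← R1 − 40/39·R2.
R3 ← R3 + 118/65·R2.
R4 ← R4 + 2143/195·R2.
R5 ← R5 + 28/15·R2.
R3 ← R3 / (-42429/24970).
R1 ← R1 − 1593/2497·R3.
R2 ← R2 − 382/2497·R3.
R4 ← R4 − 42429/24970·R3.
R5 ← R5 + 86923/24970·R3.
Swap R4 and R5.
R4 ← R4 / (-827773/424290).
R1 ← R1 − 1115/14143·R4.
R2 ← R2 + 36806/42429·R4.
R3 ← R3 + 5989/42429·R4.
R5 reduces to 0 = 0, so the extra equation is consistent.
Reading off the reduced rows gives x1 = 2, x2 = 6, x3 = 1, x4 = 3.

x1 = 2, x2 = 6, x3 = 1, x4 = 3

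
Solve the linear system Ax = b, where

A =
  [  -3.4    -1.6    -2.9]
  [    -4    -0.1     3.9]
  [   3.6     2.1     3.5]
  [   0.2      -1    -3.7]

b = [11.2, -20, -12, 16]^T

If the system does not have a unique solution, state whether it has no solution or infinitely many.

x_1 = -1, x_2 = 6, x_3 = -6

Row-reduce the augmented matrix:
R1 ← R1 / (-17/5).
R2 ← R2 + 4·R1.
R3 ← R3 − 18/5·R1.
R4 ← R4 − 1/5·R1.
R2 ← R2 / (303/170).
R1 ← R1 − 8/17·R2.
R3 ← R3 − 69/170·R2.
R4 ← R4 + 93/85·R2.
R3 ← R3 / (-624/505).
R1 ← R1 + 653/606·R3.
R2 ← R2 − 1243/303·R3.
R4 ← R4 − 312/505·R3.
R4 reduces to 0 = 0, so the extra equation is consistent.
Reading off the reduced rows gives x_1 = -1, x_2 = 6, x_3 = -6.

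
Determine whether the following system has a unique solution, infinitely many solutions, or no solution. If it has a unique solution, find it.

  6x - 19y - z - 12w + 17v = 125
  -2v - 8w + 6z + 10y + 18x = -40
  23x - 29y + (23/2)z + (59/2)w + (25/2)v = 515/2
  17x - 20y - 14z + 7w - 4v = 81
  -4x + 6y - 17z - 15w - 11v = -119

no solution

Row-reduce:
R1 ← R1 / (6).
R2 ← R2 − 18·R1.
R3 ← R3 − 23·R1.
R4 ← R4 − 17·R1.
R5 ← R5 + 4·R1.
R2 ← R2 / (67).
R1 ← R1 + 19/6·R2.
R3 ← R3 − 263/6·R2.
R4 ← R4 − 203/6·R2.
R5 ← R5 + 20/3·R2.
R3 ← R3 / (3797/402).
R1 ← R1 − 52/201·R3.
R2 ← R2 − 9/67·R3.
R4 ← R4 + 3158/201·R3.
R5 ← R5 + 3371/201·R3.
R4 ← R4 / (463149/3797).
R1 ← R1 + 8516/3797·R4.
R2 ← R2 + 1501/3797·R4.
R3 ← R3 − 22987/3797·R4.
R5 ← R5 − 308766/3797·R4.
Row 5 reduces to 0 = -4/3, a contradiction. The system is inconsistent.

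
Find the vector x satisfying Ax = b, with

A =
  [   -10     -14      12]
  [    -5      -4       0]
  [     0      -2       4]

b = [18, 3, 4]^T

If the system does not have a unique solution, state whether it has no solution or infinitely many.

Row-reduce:
R1 ← R1 / (-10).
R2 ← R2 + 5·R1.
R2 ← R2 / (3).
R1 ← R1 − 7/5·R2.
R3 ← R3 + 2·R2.
Rank is 2 with 3 unknowns, leaving x_3 free.

infinitely many solutions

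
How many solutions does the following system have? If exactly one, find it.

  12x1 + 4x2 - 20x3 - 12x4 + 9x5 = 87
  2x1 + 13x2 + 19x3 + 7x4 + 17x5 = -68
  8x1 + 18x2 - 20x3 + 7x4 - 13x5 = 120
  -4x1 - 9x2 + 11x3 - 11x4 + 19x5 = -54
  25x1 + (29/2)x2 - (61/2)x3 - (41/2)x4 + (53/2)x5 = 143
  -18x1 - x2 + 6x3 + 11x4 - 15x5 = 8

Row-reduce:
R1 ← R1 / (12).
R2 ← R2 − 2·R1.
R3 ← R3 − 8·R1.
R4 ← R4 + 4·R1.
R5 ← R5 − 25·R1.
R6 ← R6 + 18·R1.
R2 ← R2 / (37/3).
R1 ← R1 − 1/3·R2.
R3 ← R3 − 46/3·R2.
R4 ← R4 + 23/3·R2.
R5 ← R5 − 37/6·R2.
R6 ← R6 − 5·R2.
R3 ← R3 / (-1274/37).
R1 ← R1 + 84/37·R3.
R2 ← R2 − 67/37·R3.
R4 ← R4 − 674/37·R3.
R6 ← R6 + 1223/37·R3.
R4 ← R4 / (-4707/637).
R1 ← R1 + 136/91·R4.
R2 ← R2 − 1185/1274·R4.
R3 ← R3 + 141/1274·R4.
R6 ← R6 + 18227/1274·R4.
Swap R5 and R6.
R5 ← R5 / (129997/18828).
R1 ← R1 − 10375/18828·R5.
R2 ← R2 − 4253/6276·R5.
R3 ← R3 − 5905/6276·R5.
R4 ← R4 + 14509/9414·R5.
Row 6 reduces to 0 = 3, a contradiction. The system is inconsistent.

no solution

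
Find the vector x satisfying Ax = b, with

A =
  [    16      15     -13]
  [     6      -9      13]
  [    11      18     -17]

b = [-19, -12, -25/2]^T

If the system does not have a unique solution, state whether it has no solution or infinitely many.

x_1 = -1, x_2 = -3/2, x_3 = -3/2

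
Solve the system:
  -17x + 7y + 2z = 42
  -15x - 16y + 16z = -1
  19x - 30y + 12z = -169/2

no solution

Row-reduce:
R1 ← R1 / (-17).
R2 ← R2 + 15·R1.
R3 ← R3 − 19·R1.
R2 ← R2 / (-377/17).
R1 ← R1 + 7/17·R2.
R3 ← R3 + 377/17·R2.
Row 3 reduces to 0 = 1/2, a contradiction. The system is inconsistent.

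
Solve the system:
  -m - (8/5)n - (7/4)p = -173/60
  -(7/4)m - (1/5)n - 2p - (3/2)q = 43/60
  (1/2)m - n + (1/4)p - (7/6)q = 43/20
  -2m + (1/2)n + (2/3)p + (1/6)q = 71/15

m = -5/3, n = 0, p = 13/5, q = -2

Row-reduce the augmented matrix:
R1 ← R1 / (-1).
R2 ← R2 + 7/4·R1.
R3 ← R3 − 1/2·R1.
R4 ← R4 + 2·R1.
R2 ← R2 / (13/5).
R1 ← R1 − 8/5·R2.
R3 ← R3 + 9/5·R2.
R4 ← R4 − 37/10·R2.
R3 ← R3 / (23/208).
R1 ← R1 − 57/52·R3.
R2 ← R2 − 85/208·R3.
R4 ← R4 − 3313/1248·R3.
R4 ← R4 / (45739/828).
R1 ← R1 − 524/23·R4.
R2 ← R2 − 1045/138·R4.
R3 ← R3 + 1376/69·R4.
Reading off the reduced rows gives m = -5/3, n = 0, p = 13/5, q = -2.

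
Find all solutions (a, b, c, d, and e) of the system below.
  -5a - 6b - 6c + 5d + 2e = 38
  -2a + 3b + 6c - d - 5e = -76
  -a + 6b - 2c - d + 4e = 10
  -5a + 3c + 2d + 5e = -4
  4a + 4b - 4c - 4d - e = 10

a = 6, b = -2, c = -4, d = 4, e = 6

Row-reduce the augmented matrix:
R1 ← R1 / (-5).
R2 ← R2 + 2·R1.
R3 ← R3 + 1·R1.
R4 ← R4 + 5·R1.
R5 ← R5 − 4·R1.
R2 ← R2 / (27/5).
R1 ← R1 − 6/5·R2.
R3 ← R3 − 36/5·R2.
R4 ← R4 − 6·R2.
R5 ← R5 + 4/5·R2.
R3 ← R3 / (-12).
R1 ← R1 + 2/3·R3.
R2 ← R2 − 14/9·R3.
R4 ← R4 + 1/3·R3.
R5 ← R5 + 68/9·R3.
R4 ← R4 / (5/18).
R1 ← R1 + 4/9·R4.
R2 ← R2 + 8/27·R4.
R3 ← R3 + 1/6·R4.
R5 ← R5 + 46/27·R4.
R5 ← R5 / (243/5).
R1 ← R1 − 223/15·R5.
R2 ← R2 − 152/15·R5.
R3 ← R3 − 68/15·R5.
R4 ← R4 − 493/15·R5.
Reading off the reduced rows gives a = 6, b = -2, c = -4, d = 4, e = 6.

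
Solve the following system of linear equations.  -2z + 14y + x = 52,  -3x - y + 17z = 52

Row-reduce:
R2 ← R2 + 3·R1.
R2 ← R2 / (41).
R1 ← R1 − 14·R2.
Rank is 2 with 3 unknowns, leaving z free.

infinitely many solutions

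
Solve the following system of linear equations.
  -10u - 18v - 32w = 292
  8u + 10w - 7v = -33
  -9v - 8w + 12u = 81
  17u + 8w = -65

Row-reduce the augmented matrix:
R1 ← R1 / (-10).
R2 ← R2 − 8·R1.
R3 ← R3 − 12·R1.
R4 ← R4 − 17·R1.
R2 ← R2 / (-107/5).
R1 ← R1 − 9/5·R2.
R3 ← R3 + 153/5·R2.
R4 ← R4 + 153/5·R2.
R3 ← R3 / (-2578/107).
R1 ← R1 − 202/107·R3.
R2 ← R2 − 78/107·R3.
R4 ← R4 + 2578/107·R3.
R4 reduces to 0 = 0, so the extra equation is consistent.
Reading off the reduced rows gives u = -1, v = -5, w = -6.

u = -1, v = -5, w = -6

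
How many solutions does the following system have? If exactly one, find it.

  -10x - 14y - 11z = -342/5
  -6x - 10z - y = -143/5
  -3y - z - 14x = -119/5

x = 1, y = 13/5, z = 2

Row-reduce the augmented matrix:
R1 ← R1 / (-10).
R2 ← R2 + 6·R1.
R3 ← R3 + 14·R1.
R2 ← R2 / (37/5).
R1 ← R1 − 7/5·R2.
R3 ← R3 − 83/5·R2.
R3 ← R3 / (815/37).
R1 ← R1 − 129/74·R3.
R2 ← R2 + 17/37·R3.
Reading off the reduced rows gives x = 1, y = 13/5, z = 2.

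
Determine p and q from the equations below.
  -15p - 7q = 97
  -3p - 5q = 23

p = -6, q = -1

Row-reduce the augmented matrix:
R1 ← R1 / (-15).
R2 ← R2 + 3·R1.
R2 ← R2 / (-18/5).
R1 ← R1 − 7/15·R2.
Reading off the reduced rows gives p = -6, q = -1.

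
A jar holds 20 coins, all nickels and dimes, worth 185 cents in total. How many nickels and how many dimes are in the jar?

nickels: 3, dimes: 17

Let n = nickels, d = dimes.
  n + d = 20
  10d + 5n = 185
From equation 1: n = 20 − d.
Substitute into equation 2 and solve: d = 17.
Then n = 3.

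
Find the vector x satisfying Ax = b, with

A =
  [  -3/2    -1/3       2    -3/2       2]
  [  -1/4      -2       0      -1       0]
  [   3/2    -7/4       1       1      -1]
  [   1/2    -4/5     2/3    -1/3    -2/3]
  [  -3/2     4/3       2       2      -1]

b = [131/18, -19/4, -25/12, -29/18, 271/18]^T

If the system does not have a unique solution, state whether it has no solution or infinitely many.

Row-reduce the augmented matrix:
R1 ← R1 / (-3/2).
R2 ← R2 + 1/4·R1.
R3 ← R3 − 3/2·R1.
R4 ← R4 − 1/2·R1.
R5 ← R5 + 3/2·R1.
R2 ← R2 / (-35/18).
R1 ← R1 − 2/9·R2.
R3 ← R3 + 25/12·R2.
R4 ← R4 + 41/45·R2.
R5 ← R5 − 5/3·R2.
R3 ← R3 / (47/14).
R1 ← R1 + 48/35·R3.
R2 ← R2 − 6/35·R3.
R4 ← R4 − 782/525·R3.
R5 ← R5 + 2/7·R3.
R4 ← R4 / (-1449/2350).
R1 ← R1 − 244/235·R4.
R2 ← R2 − 87/235·R4.
R3 ← R3 − 17/188·R4.
R5 ← R5 − 271/94·R4.
R5 ← R5 / (-7615/1449).
R1 ← R1 + 2272/1449·R5.
R2 ← R2 + 80/483·R5.
R3 ← R3 − 491/1449·R5.
R4 ← R4 − 1048/1449·R5.
Reading off the reduced rows gives x_1 = -7/3, x_2 = 5/3, x_3 = 3, x_4 = 2, x_5 = 2/3.

x_1 = -7/3, x_2 = 5/3, x_3 = 3, x_4 = 2, x_5 = 2/3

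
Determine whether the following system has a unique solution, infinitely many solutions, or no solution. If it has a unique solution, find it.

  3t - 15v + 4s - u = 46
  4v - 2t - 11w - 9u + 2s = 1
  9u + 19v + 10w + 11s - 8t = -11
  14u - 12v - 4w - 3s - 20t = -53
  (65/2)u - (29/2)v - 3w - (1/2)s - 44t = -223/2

Row-reduce:
R1 ← R1 / (-1).
R2 ← R2 + 9·R1.
R3 ← R3 − 9·R1.
R4 ← R4 − 14·R1.
R5 ← R5 − 65/2·R1.
R2 ← R2 / (139).
R1 ← R1 − 15·R2.
R3 ← R3 + 116·R2.
R4 ← R4 + 222·R2.
R5 ← R5 + 502·R2.
R3 ← R3 / (114/139).
R1 ← R1 − 165/139·R3.
R2 ← R2 + 11/139·R3.
R4 ← R4 + 2998/139·R3.
R5 ← R5 + 5939/139·R3.
R4 ← R4 / (9282/19).
R1 ← R1 + 1037/38·R4.
R2 ← R2 − 59/38·R4.
R3 ← R3 − 863/38·R4.
R5 ← R5 − 18564/19·R4.
Rank is 4 with 5 unknowns, leaving t free.

infinitely many solutions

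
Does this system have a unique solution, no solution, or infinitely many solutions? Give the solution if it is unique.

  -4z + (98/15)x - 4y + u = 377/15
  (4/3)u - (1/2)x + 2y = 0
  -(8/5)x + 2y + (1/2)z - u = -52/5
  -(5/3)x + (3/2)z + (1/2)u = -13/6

infinitely many solutions

Row-reduce:
R1 ← R1 / (98/15).
R2 ← R2 + 1/2·R1.
R3 ← R3 + 8/5·R1.
R4 ← R4 + 5/3·R1.
R2 ← R2 / (83/49).
R1 ← R1 + 30/49·R2.
R3 ← R3 − 50/49·R2.
R4 ← R4 + 50/49·R2.
R3 ← R3 / (-49/166).
R1 ← R1 + 60/83·R3.
R2 ← R2 + 15/83·R3.
R4 ← R4 − 49/166·R3.
Rank is 3 with 4 unknowns, leaving u free.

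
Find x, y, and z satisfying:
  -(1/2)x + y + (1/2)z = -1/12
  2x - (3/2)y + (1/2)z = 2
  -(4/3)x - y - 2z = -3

x = 5/2, y = 5/3, z = -1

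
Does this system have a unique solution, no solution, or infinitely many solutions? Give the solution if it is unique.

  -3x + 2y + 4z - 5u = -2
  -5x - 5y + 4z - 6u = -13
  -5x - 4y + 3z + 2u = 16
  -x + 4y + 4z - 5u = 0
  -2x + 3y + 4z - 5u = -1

x = 0, y = 1, z = 4, u = 4

Row-reduce the augmented matrix:
R1 ← R1 / (-3).
R2 ← R2 + 5·R1.
R3 ← R3 + 5·R1.
R4 ← R4 + 1·R1.
R5 ← R5 + 2·R1.
R2 ← R2 / (-25/3).
R1 ← R1 + 2/3·R2.
R3 ← R3 + 22/3·R2.
R4 ← R4 − 10/3·R2.
R5 ← R5 − 5/3·R2.
R3 ← R3 / (-33/25).
R1 ← R1 + 28/25·R3.
R2 ← R2 − 8/25·R3.
R4 ← R4 − 8/5·R3.
R5 ← R5 − 4/5·R3.
R4 ← R4 / (84/11).
R1 ← R1 + 61/11·R4.
R2 ← R2 − 19/11·R4.
R3 ← R3 + 69/11·R4.
R5 ← R5 − 42/11·R4.
R5 reduces to 0 = 0, so the extra equation is consistent.
Reading off the reduced rows gives x = 0, y = 1, z = 4, u = 4.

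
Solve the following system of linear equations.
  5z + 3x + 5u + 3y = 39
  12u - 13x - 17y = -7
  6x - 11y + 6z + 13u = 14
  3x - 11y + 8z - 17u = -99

Row-reduce the augmented matrix:
R1 ← R1 / (3).
R2 ← R2 + 13·R1.
R3 ← R3 − 6·R1.
R4 ← R4 − 3·R1.
R2 ← R2 / (-4).
R1 ← R1 − 1·R2.
R3 ← R3 + 17·R2.
R4 ← R4 + 14·R2.
R3 ← R3 / (-1153/12).
R1 ← R1 − 85/12·R3.
R2 ← R2 + 65/12·R3.
R4 ← R4 + 437/6·R3.
R4 ← R4 / (-38795/1153).
R1 ← R1 + 281/1153·R4.
R2 ← R2 + 599/1153·R4.
R3 ← R3 − 1681/1153·R4.
Reading off the reduced rows gives x = -1, y = 4, z = 2, u = 4.

x = -1, y = 4, z = 2, u = 4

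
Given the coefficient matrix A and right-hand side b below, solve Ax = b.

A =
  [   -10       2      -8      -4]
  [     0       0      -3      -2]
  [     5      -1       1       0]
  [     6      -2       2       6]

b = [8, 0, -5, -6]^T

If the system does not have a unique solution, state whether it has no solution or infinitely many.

no solution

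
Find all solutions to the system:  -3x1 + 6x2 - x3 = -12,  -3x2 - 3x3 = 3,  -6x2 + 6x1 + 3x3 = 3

Row-reduce the augmented matrix:
R1 ← R1 / (-3).
R3 ← R3 − 6·R1.
R2 ← R2 / (-3).
R1 ← R1 + 2·R2.
R3 ← R3 − 6·R2.
R3 ← R3 / (-5).
R1 ← R1 − 7/3·R3.
R2 ← R2 − 1·R3.
Reading off the reduced rows gives x1 = -5, x2 = -4, x3 = 3.

x1 = -5, x2 = -4, x3 = 3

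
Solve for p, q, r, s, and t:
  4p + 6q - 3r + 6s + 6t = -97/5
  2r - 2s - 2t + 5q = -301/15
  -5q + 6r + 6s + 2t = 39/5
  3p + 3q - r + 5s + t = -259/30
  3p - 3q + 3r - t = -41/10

Row-reduce the augmented matrix:
R1 ← R1 / (4).
R4 ← R4 − 3·R1.
R5 ← R5 − 3·R1.
R2 ← R2 / (5).
R1 ← R1 − 3/2·R2.
R3 ← R3 + 5·R2.
R4 ← R4 + 3/2·R2.
R5 ← R5 + 15/2·R2.
R3 ← R3 / (8).
R1 ← R1 + 27/20·R3.
R2 ← R2 − 2/5·R3.
R4 ← R4 − 37/20·R3.
R5 ← R5 − 33/4·R3.
R4 ← R4 / (-41/40).
R1 ← R1 − 111/40·R4.
R2 ← R2 + 3/5·R4.
R3 ← R3 − 1/2·R4.
R5 ← R5 + 93/8·R4.
R5 ← R5 / (38).
R1 ← R1 + 9·R5.
R2 ← R2 − 2·R5.
R3 ← R3 + 2·R5.
R4 ← R4 − 4·R5.
Reading off the reduced rows gives p = -5/2, q = -3, r = -11/5, s = 4/3, t = -1.

p = -5/2, q = -3, r = -11/5, s = 4/3, t = -1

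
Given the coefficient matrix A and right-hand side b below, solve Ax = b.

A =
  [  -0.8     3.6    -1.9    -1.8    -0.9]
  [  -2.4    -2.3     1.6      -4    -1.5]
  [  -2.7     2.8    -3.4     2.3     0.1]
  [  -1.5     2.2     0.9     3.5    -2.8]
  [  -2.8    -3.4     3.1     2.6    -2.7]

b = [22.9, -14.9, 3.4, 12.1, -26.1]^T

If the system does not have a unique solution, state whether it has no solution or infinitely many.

Row-reduce the augmented matrix:
R1 ← R1 / (-4/5).
R2 ← R2 + 12/5·R1.
R3 ← R3 + 27/10·R1.
R4 ← R4 + 3/2·R1.
R5 ← R5 + 14/5·R1.
R2 ← R2 / (-131/10).
R1 ← R1 + 9/2·R2.
R3 ← R3 + 187/20·R2.
R4 ← R4 + 91/20·R2.
R5 ← R5 + 16·R2.
R3 ← R3 / (-23033/10480).
R1 ← R1 + 139/1048·R3.
R2 ← R2 + 73/131·R3.
R4 ← R4 − 4039/2096·R3.
R5 ← R5 − 437/524·R3.
R4 ← R4 / (1480527/115165).
R1 ← R1 − 30495/23033·R4.
R2 ← R2 + 45536/23033·R4.
R3 ← R3 + 77298/23033·R4.
R5 ← R5 − 1150366/115165·R4.
R5 ← R5 / (-1272787/2467545).
R1 ← R1 − 86637/164503·R5.
R2 ← R2 + 294907/493509·R5.
R3 ← R3 + 150519/164503·R5.
R4 ← R4 − 18068/493509·R5.
Reading off the reduced rows gives x_1 = 4, x_2 = 6, x_3 = 0, x_4 = -1, x_5 = -3.

x_1 = 4, x_2 = 6, x_3 = 0, x_4 = -1, x_5 = -3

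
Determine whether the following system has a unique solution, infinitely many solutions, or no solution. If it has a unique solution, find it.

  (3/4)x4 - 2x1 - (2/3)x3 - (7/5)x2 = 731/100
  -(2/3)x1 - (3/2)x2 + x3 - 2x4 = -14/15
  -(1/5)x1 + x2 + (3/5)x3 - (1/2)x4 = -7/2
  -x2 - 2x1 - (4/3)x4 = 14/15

x1 = -1, x2 = -12/5, x3 = 0, x4 = 13/5

Row-reduce the augmented matrix:
R1 ← R1 / (-2).
R2 ← R2 + 2/3·R1.
R3 ← R3 + 1/5·R1.
R4 ← R4 + 2·R1.
R2 ← R2 / (-31/30).
R1 ← R1 − 7/10·R2.
R3 ← R3 − 57/50·R2.
R4 ← R4 − 2/5·R2.
R3 ← R3 / (937/465).
R1 ← R1 − 36/31·R3.
R2 ← R2 + 110/93·R3.
R4 ← R4 − 106/93·R3.
R4 ← R4 / (-6887/5622).
R1 ← R1 + 1029/7496·R4.
R2 ← R2 − 1435/3748·R4.
R3 ← R3 + 11373/7496·R4.
Reading off the reduced rows gives x1 = -1, x2 = -12/5, x3 = 0, x4 = 13/5.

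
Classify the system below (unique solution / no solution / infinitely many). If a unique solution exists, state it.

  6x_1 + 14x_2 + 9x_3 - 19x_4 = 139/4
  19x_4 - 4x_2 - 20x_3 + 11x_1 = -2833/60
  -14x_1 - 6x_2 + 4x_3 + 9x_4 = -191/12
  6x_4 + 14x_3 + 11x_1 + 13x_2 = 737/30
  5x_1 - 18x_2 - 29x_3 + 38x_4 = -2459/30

x_1 = 8/5, x_2 = -7/5, x_3 = 7/3, x_4 = -5/4

Row-reduce the augmented matrix:
R1 ← R1 / (6).
R2 ← R2 − 11·R1.
R3 ← R3 + 14·R1.
R4 ← R4 − 11·R1.
R5 ← R5 − 5·R1.
R2 ← R2 / (-89/3).
R1 ← R1 − 7/3·R2.
R3 ← R3 − 80/3·R2.
R4 ← R4 + 38/3·R2.
R5 ← R5 + 89/3·R2.
R3 ← R3 / (-695/89).
R1 ← R1 + 122/89·R3.
R2 ← R2 − 219/178·R3.
R4 ← R4 − 2329/178·R3.
R4 ← R4 / (55217/1390).
R1 ← R1 + 851/695·R4.
R2 ← R2 − 337/1390·R4.
R3 ← R3 + 1162/695·R4.
R5 reduces to 0 = 0, so the extra equation is consistent.
Reading off the reduced rows gives x_1 = 8/5, x_2 = -7/5, x_3 = 7/3, x_4 = -5/4.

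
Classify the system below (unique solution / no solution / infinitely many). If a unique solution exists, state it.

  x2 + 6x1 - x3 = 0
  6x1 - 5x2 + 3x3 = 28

infinitely many solutions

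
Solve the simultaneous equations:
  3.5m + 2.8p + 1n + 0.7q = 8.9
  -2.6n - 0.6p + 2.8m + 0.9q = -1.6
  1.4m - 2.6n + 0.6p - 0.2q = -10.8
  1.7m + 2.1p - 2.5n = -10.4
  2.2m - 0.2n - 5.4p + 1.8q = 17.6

m = 1, n = 4, p = -1, q = 6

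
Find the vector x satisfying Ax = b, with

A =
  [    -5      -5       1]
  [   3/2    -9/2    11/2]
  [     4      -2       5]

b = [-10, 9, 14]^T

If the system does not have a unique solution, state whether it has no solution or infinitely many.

Row-reduce:
R1 ← R1 / (-5).
R2 ← R2 − 3/2·R1.
R3 ← R3 − 4·R1.
R2 ← R2 / (-6).
R1 ← R1 − 1·R2.
R3 ← R3 + 6·R2.
Rank is 2 with 3 unknowns, leaving x_3 free.

infinitely many solutions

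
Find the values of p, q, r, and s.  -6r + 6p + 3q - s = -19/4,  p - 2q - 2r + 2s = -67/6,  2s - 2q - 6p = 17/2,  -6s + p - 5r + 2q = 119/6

p = -3, q = 9/4, r = -2/3, s = -5/2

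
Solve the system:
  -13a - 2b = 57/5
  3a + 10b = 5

a = -1, b = 4/5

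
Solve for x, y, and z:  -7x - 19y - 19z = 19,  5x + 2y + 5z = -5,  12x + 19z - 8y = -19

x = 0, y = 0, z = -1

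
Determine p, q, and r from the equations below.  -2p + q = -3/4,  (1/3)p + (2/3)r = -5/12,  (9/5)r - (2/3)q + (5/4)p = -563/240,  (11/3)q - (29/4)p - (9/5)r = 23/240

Row-reduce the augmented matrix:
R1 ← R1 / (-2).
R2 ← R2 − 1/3·R1.
R3 ← R3 − 5/4·R1.
R4 ← R4 + 29/4·R1.
R2 ← R2 / (1/6).
R1 ← R1 + 1/2·R2.
R3 ← R3 + 1/24·R2.
R4 ← R4 − 1/24·R2.
R3 ← R3 / (59/30).
R1 ← R1 − 2·R3.
R2 ← R2 − 4·R3.
R4 ← R4 + 59/30·R3.
R4 reduces to 0 = 0, so the extra equation is consistent.
Reading off the reduced rows gives p = 7/4, q = 11/4, r = -3/2.

p = 7/4, q = 11/4, r = -3/2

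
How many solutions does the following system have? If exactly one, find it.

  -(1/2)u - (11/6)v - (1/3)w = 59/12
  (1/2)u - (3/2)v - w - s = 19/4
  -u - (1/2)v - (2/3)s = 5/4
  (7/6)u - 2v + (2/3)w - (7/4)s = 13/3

u = 0, v = -5/2, w = -1, s = 0

Row-reduce the augmented matrix:
R1 ← R1 / (-1/2).
R2 ← R2 − 1/2·R1.
R3 ← R3 + 1·R1.
R4 ← R4 − 7/6·R1.
R2 ← R2 / (-10/3).
R1 ← R1 − 11/3·R2.
R3 ← R3 − 19/6·R2.
R4 ← R4 + 113/18·R2.
R3 ← R3 / (-3/5).
R1 ← R1 + 4/5·R3.
R2 ← R2 − 2/5·R3.
R4 ← R4 − 12/5·R3.
R4 ← R4 / (-19/3).
R1 ← R1 − 19/18·R4.
R2 ← R2 + 7/9·R4.
R3 ← R3 − 97/36·R4.
Reading off the reduced rows gives u = 0, v = -5/2, w = -1, s = 0.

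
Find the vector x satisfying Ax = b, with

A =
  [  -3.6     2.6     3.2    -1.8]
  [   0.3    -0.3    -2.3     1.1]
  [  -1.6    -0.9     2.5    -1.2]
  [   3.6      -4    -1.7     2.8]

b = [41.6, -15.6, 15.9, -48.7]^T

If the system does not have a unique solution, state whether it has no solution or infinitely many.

Row-reduce the augmented matrix:
R1 ← R1 / (-18/5).
R2 ← R2 − 3/10·R1.
R3 ← R3 + 8/5·R1.
R4 ← R4 − 18/5·R1.
R2 ← R2 / (-1/12).
R1 ← R1 + 13/18·R2.
R3 ← R3 + 37/18·R2.
R4 ← R4 + 7/5·R2.
R3 ← R3 / (1537/30).
R1 ← R1 − 251/15·R3.
R2 ← R2 − 122/5·R3.
R4 ← R4 − 1783/50·R3.
R4 ← R4 / (125169/76850).
R1 ← R1 − 391/7685·R4.
R2 ← R2 + 379/7685·R4.
R3 ← R3 + 715/1537·R4.
Reading off the reduced rows gives x_1 = -3, x_2 = 4, x_3 = 3, x_4 = -6.

x_1 = -3, x_2 = 4, x_3 = 3, x_4 = -6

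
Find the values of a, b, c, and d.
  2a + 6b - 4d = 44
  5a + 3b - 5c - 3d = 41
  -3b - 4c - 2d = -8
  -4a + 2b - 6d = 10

a = 2, b = 6, c = -2, d = -1

Row-reduce the augmented matrix:
R1 ← R1 / (2).
R2 ← R2 − 5·R1.
R4 ← R4 + 4·R1.
R2 ← R2 / (-12).
R1 ← R1 − 3·R2.
R3 ← R3 + 3·R2.
R4 ← R4 − 14·R2.
R3 ← R3 / (-11/4).
R1 ← R1 + 5/4·R3.
R2 ← R2 − 5/12·R3.
R4 ← R4 + 35/6·R3.
R4 ← R4 / (70/33).
R1 ← R1 − 16/11·R4.
R2 ← R2 + 38/33·R4.
R3 ← R3 − 15/11·R4.
Reading off the reduced rows gives a = 2, b = 6, c = -2, d = -1.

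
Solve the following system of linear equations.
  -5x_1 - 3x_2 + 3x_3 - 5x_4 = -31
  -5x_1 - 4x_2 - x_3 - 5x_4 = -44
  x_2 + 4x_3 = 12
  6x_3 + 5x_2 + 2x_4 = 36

no solution

Row-reduce:
R1 ← R1 / (-5).
R2 ← R2 + 5·R1.
R2 ← R2 / (-1).
R1 ← R1 − 3/5·R2.
R3 ← R3 − 1·R2.
R4 ← R4 − 5·R2.
Swap R3 and R4.
R3 ← R3 / (-14).
R1 ← R1 + 3·R3.
R2 ← R2 − 4·R3.
Row 4 reduces to 0 = -1, a contradiction. The system is inconsistent.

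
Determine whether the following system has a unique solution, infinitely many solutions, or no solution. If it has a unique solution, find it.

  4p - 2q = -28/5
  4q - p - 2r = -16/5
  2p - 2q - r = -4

p = -8/5, q = -2/5, r = 8/5

Row-reduce the augmented matrix:
R1 ← R1 / (4).
R2 ← R2 + 1·R1.
R3 ← R3 − 2·R1.
R2 ← R2 / (7/2).
R1 ← R1 + 1/2·R2.
R3 ← R3 + 1·R2.
R3 ← R3 / (-11/7).
R1 ← R1 + 2/7·R3.
R2 ← R2 + 4/7·R3.
Reading off the reduced rows gives p = -8/5, q = -2/5, r = 8/5.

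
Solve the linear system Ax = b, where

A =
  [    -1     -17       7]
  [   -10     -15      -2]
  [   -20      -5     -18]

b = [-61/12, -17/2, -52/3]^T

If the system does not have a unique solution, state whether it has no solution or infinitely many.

Row-reduce the augmented matrix:
R1 ← R1 / (-1).
R2 ← R2 + 10·R1.
R3 ← R3 + 20·R1.
R2 ← R2 / (155).
R1 ← R1 − 17·R2.
R3 ← R3 − 335·R2.
R3 ← R3 / (-74/31).
R1 ← R1 − 139/155·R3.
R2 ← R2 + 72/155·R3.
Reading off the reduced rows gives x_1 = -9/4, x_2 = 5/3, x_3 = 3.

x_1 = -9/4, x_2 = 5/3, x_3 = 3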